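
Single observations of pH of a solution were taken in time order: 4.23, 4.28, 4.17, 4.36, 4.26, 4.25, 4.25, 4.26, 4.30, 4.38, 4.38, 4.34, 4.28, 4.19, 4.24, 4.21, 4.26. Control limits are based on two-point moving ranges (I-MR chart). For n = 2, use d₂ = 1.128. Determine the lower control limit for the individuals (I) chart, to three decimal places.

X̄ = (4.23 + 4.28 + 4.17 + 4.36 + 4.26 + 4.25 + 4.25 + 4.26 + 4.30 + 4.38 + 4.38 + 4.34 + 4.28 + 4.19 + 4.24 + 4.21 + 4.26) / 17 = 4.2729
Moving ranges: 0.05, 0.11, 0.19, 0.10, 0.01, 0.00, 0.01, 0.04, 0.08, 0.00, 0.04, 0.06, 0.09, 0.05, 0.03, 0.05; M̄R̄ = 0.9100 / 16 = 0.0569
LCL = X̄ − 3·M̄R̄/d₂ = 4.2729 − 3 × 0.0569 / 1.128 = 4.1217

4.122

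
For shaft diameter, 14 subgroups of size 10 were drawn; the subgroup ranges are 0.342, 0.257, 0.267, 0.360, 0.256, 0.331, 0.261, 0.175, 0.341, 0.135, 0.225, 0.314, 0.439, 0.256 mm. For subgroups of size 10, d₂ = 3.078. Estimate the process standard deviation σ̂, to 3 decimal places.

0.092

R̄ = (0.342 + 0.257 + 0.267 + 0.360 + 0.256 + 0.331 + 0.261 + 0.175 + 0.341 + 0.135 + 0.225 + 0.314 + 0.439 + 0.256) / 14 = 0.2828
σ̂ = R̄ / d₂ = 0.2828 / 3.078 = 0.0919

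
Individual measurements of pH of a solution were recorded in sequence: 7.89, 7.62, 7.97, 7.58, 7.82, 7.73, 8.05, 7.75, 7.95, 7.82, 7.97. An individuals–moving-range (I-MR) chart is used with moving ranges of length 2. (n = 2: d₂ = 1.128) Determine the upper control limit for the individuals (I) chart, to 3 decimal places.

8.481

X̄ = (7.89 + 7.62 + 7.97 + 7.58 + 7.82 + 7.73 + 8.05 + 7.75 + 7.95 + 7.82 + 7.97) / 11 = 7.8318
Moving ranges: 0.27, 0.35, 0.39, 0.24, 0.09, 0.32, 0.30, 0.20, 0.13, 0.15; M̄R̄ = 2.4400 / 10 = 0.2440
UCL = X̄ + 3·M̄R̄/d₂ = 7.8318 + 3 × 0.2440 / 1.128 = 8.4808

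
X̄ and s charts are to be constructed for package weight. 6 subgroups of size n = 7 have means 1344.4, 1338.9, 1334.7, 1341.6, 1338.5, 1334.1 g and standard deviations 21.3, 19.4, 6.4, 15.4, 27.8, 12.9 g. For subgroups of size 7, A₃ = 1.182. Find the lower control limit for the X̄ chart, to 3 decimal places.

1318.370

X̄̄ = (1344.4 + 1338.9 + 1334.7 + 1341.6 + 1338.5 + 1334.1) / 6 = 1338.7000
s̄ = (21.3 + 19.4 + 6.4 + 15.4 + 27.8 + 12.9) / 6 = 17.2000
LCL = X̄̄ − A₃·s̄ = 1338.7000 − 1.182 × 17.2000 = 1318.3696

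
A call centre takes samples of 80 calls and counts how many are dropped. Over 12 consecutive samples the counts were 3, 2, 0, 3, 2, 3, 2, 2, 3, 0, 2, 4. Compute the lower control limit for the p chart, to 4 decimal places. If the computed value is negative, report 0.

p̄ = Σdᵢ / (k·n) = 26 / (12 × 80) = 0.02708
LCL = p̄ − 3·√(p̄(1−p̄)/n) = 0.02708 − 3 × 0.01815 = -0.02736 → 0 (negative, so LCL = 0)

0.0000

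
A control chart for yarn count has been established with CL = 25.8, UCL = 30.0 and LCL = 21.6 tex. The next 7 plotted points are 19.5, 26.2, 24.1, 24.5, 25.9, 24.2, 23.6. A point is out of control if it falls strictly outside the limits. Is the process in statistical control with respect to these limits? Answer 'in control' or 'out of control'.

Compare each point to [21.6, 30.0]: sample 1 = 19.5 < LCL.

out of control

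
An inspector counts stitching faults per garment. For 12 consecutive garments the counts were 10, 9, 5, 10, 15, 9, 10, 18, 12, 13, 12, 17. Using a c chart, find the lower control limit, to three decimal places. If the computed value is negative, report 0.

1.420

c̄ = (10 + 9 + 5 + 10 + 15 + 9 + 10 + 18 + 12 + 13 + 12 + 17) / 12 = 140 / 12 = 11.6667
LCL = c̄ − 3√c̄ = 11.6667 − 3 × 3.4157 = 1.4197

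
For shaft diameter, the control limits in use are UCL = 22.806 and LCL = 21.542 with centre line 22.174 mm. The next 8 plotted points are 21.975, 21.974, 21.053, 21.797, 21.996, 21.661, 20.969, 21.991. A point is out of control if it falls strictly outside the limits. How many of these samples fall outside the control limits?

Compare each point to [21.542, 22.806]: sample 3 = 21.053 < LCL; sample 7 = 20.969 < LCL.

2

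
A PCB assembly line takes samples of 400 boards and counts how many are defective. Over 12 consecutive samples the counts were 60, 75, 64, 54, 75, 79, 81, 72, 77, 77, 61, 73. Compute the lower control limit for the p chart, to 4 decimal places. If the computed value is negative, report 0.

p̄ = Σdᵢ / (k·n) = 848 / (12 × 400) = 0.17667
LCL = p̄ − 3·√(p̄(1−p̄)/n) = 0.17667 − 3 × 0.01907 = 0.11946

0.1195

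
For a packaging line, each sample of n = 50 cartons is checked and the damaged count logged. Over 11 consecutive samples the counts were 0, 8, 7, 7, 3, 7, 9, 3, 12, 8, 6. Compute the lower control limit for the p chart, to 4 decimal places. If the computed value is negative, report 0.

0.0000

p̄ = Σdᵢ / (k·n) = 70 / (11 × 50) = 0.12727
LCL = p̄ − 3·√(p̄(1−p̄)/n) = 0.12727 − 3 × 0.04713 = -0.01413 → 0 (negative, so LCL = 0)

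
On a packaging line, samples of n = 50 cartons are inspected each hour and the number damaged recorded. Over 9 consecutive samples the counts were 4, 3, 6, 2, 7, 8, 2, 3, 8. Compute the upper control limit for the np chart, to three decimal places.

p̄ = Σdᵢ / (k·n) = 43 / (9 × 50) = 0.09556
UCL = np̄ + 3·√(np̄(1−p̄)) = 4.7778 + 3 × √(4.7778×0.90444) = 4.7778 + 3 × 2.0788 = 11.0141

11.014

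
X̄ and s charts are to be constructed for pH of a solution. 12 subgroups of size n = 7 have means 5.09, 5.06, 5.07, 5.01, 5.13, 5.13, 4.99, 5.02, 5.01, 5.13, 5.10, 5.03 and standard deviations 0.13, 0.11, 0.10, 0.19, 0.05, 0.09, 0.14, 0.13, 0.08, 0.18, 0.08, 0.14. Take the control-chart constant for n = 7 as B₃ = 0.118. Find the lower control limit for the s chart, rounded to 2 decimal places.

s̄ = (0.13 + 0.11 + 0.10 + 0.19 + 0.05 + 0.09 + 0.14 + 0.13 + 0.08 + 0.18 + 0.08 + 0.14) / 12 = 0.1183
LCL_s = B₃·s̄ = 0.118 × 0.1183 = 0.0140

0.01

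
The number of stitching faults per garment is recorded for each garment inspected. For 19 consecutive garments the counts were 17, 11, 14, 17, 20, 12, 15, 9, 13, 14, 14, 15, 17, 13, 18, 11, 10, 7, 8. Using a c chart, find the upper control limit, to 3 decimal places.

24.411

c̄ = (17 + 11 + 14 + 17 + 20 + 12 + 15 + 9 + 13 + 14 + 14 + 15 + 17 + 13 + 18 + 11 + 10 + 7 + 8) / 19 = 255 / 19 = 13.4211
UCL = c̄ + 3√c̄ = 13.4211 + 3 × √13.4211 = 13.4211 + 3 × 3.6635 = 24.4115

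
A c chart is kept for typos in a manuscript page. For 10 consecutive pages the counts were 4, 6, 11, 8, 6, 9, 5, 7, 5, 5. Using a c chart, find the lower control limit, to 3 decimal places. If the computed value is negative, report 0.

0.000

c̄ = (4 + 6 + 11 + 8 + 6 + 9 + 5 + 7 + 5 + 5) / 10 = 66 / 10 = 6.6000
LCL = c̄ − 3√c̄ = 6.6000 − 3 × 2.5690 = -1.1071 → 0 (cannot be negative)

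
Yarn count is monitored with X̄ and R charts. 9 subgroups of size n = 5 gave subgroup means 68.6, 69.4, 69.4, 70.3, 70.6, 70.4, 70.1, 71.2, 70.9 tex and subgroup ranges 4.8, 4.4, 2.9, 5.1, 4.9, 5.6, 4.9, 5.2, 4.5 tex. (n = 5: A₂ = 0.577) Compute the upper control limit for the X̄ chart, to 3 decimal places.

72.812

X̄̄ = (68.6 + 69.4 + 69.4 + 70.3 + 70.6 + 70.4 + 70.1 + 71.2 + 70.9) / 9 = 630.9000 / 9 = 70.1000
R̄ = (4.8 + 4.4 + 2.9 + 5.1 + 4.9 + 5.6 + 4.9 + 5.2 + 4.5) / 9 = 42.3000 / 9 = 4.7000
UCL = X̄̄ + A₂·R̄ = 70.1000 + 0.577 × 4.7000 = 72.8119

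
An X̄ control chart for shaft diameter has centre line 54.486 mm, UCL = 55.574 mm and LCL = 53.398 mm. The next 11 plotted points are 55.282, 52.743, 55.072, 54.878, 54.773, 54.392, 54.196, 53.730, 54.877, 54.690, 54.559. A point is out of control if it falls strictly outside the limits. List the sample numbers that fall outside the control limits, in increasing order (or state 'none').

2

Compare each point to [53.398, 55.574]: sample 2 = 52.743 < LCL.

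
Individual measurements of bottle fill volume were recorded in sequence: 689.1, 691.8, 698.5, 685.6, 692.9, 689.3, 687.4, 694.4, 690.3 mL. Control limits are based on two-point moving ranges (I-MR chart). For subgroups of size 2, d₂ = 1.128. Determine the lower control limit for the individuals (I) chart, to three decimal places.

X̄ = (689.1 + 691.8 + 698.5 + 685.6 + 692.9 + 689.3 + 687.4 + 694.4 + 690.3) / 9 = 691.0333
Moving ranges: 2.7, 6.7, 12.9, 7.3, 3.6, 1.9, 7.0, 4.1; M̄R̄ = 46.2000 / 8 = 5.7750
LCL = X̄ − 3·M̄R̄/d₂ = 691.0333 − 3 × 5.7750 / 1.128 = 675.6743

675.674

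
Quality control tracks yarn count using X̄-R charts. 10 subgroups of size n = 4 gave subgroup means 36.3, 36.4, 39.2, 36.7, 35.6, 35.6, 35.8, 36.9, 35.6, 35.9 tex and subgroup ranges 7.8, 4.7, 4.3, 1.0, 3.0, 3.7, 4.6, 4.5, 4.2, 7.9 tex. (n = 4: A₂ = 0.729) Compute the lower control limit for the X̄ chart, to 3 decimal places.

X̄̄ = (36.3 + 36.4 + 39.2 + 36.7 + 35.6 + 35.6 + 35.8 + 36.9 + 35.6 + 35.9) / 10 = 364.0000 / 10 = 36.4000
R̄ = (7.8 + 4.7 + 4.3 + 1.0 + 3.0 + 3.7 + 4.6 + 4.5 + 4.2 + 7.9) / 10 = 45.7000 / 10 = 4.5700
LCL = X̄̄ − A₂·R̄ = 36.4000 − 0.729 × 4.5700 = 33.0685

33.068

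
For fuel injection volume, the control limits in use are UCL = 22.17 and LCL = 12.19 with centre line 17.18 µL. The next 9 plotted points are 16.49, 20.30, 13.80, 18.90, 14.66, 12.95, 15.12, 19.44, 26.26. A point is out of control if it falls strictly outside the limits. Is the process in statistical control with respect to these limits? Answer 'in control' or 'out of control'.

Compare each point to [12.19, 22.17]: sample 9 = 26.26 > UCL.

out of control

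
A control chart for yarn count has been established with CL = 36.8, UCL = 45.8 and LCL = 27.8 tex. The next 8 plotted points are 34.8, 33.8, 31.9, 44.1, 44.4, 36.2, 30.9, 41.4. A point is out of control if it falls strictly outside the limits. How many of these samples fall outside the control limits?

All 8 points lie within [27.8, 45.8].

0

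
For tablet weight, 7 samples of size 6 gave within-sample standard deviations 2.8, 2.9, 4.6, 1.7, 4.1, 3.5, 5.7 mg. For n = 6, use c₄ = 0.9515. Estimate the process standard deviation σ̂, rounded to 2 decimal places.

3.80

s̄ = (2.8 + 2.9 + 4.6 + 1.7 + 4.1 + 3.5 + 5.7) / 7 = 3.6143
σ̂ = s̄ / c₄ = 3.6143 / 0.9515 = 3.7985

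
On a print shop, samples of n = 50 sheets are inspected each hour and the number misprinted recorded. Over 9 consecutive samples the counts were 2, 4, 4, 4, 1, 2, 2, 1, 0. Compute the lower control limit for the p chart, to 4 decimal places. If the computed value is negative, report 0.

p̄ = Σdᵢ / (k·n) = 20 / (9 × 50) = 0.04444
LCL = p̄ − 3·√(p̄(1−p̄)/n) = 0.04444 − 3 × 0.02914 = -0.04299 → 0 (negative, so LCL = 0)

0.0000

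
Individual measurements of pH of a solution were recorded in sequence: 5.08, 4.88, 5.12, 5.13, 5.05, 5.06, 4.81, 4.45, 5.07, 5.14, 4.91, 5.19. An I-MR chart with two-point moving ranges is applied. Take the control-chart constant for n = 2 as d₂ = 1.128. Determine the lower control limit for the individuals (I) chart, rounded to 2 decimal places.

4.42

X̄ = (5.08 + 4.88 + 5.12 + 5.13 + 5.05 + 5.06 + 4.81 + 4.45 + 5.07 + 5.14 + 4.91 + 5.19) / 12 = 4.9908
Moving ranges: 0.20, 0.24, 0.01, 0.08, 0.01, 0.25, 0.36, 0.62, 0.07, 0.23, 0.28; M̄R̄ = 2.3500 / 11 = 0.2136
LCL = X̄ − 3·M̄R̄/d₂ = 4.9908 − 3 × 0.2136 / 1.128 = 4.4227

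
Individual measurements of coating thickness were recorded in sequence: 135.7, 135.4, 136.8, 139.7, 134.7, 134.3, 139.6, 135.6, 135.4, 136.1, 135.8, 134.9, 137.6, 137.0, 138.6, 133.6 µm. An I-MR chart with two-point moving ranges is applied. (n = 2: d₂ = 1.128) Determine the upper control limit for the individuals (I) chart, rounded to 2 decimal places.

X̄ = (135.7 + 135.4 + 136.8 + 139.7 + 134.7 + 134.3 + 139.6 + 135.6 + 135.4 + 136.1 + 135.8 + 134.9 + 137.6 + 137.0 + 138.6 + 133.6) / 16 = 136.3000
Moving ranges: 0.3, 1.4, 2.9, 5.0, 0.4, 5.3, 4.0, 0.2, 0.7, 0.3, 0.9, 2.7, 0.6, 1.6, 5.0; M̄R̄ = 31.3000 / 15 = 2.0867
UCL = X̄ + 3·M̄R̄/d₂ = 136.3000 + 3 × 2.0867 / 1.128 = 141.8496

141.85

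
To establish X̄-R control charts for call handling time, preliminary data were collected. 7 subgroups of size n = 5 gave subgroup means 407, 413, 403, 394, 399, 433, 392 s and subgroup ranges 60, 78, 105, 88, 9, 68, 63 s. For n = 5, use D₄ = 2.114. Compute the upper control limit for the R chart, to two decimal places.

142.24

R̄ = (60 + 78 + 105 + 88 + 9 + 68 + 63) / 7 = 471.0000 / 7 = 67.2857
UCL_R = D₄·R̄ = 2.114 × 67.2857 = 142.2420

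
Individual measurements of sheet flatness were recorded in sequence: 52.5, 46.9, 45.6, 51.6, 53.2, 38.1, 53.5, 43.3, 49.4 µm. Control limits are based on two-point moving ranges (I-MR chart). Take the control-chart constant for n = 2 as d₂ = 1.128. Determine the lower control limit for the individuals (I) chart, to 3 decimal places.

X̄ = (52.5 + 46.9 + 45.6 + 51.6 + 53.2 + 38.1 + 53.5 + 43.3 + 49.4) / 9 = 48.2333
Moving ranges: 5.6, 1.3, 6.0, 1.6, 15.1, 15.4, 10.2, 6.1; M̄R̄ = 61.3000 / 8 = 7.6625
LCL = X̄ − 3·M̄R̄/d₂ = 48.2333 − 3 × 7.6625 / 1.128 = 27.8543

27.854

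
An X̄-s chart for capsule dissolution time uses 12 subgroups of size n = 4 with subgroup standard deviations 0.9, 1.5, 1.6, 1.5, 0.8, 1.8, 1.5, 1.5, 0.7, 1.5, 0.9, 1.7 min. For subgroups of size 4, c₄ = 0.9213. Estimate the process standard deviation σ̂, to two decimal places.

1.44

s̄ = (0.9 + 1.5 + 1.6 + 1.5 + 0.8 + 1.8 + 1.5 + 1.5 + 0.7 + 1.5 + 0.9 + 1.7) / 12 = 1.3250
σ̂ = s̄ / c₄ = 1.3250 / 0.9213 = 1.4382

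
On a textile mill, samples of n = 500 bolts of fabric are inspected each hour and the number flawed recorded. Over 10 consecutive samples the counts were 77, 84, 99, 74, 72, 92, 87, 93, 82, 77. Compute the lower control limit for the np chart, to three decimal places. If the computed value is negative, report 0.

58.656

p̄ = Σdᵢ / (k·n) = 837 / (10 × 500) = 0.16740
LCL = np̄ − 3·√(np̄(1−p̄)) = 83.7000 − 3 × 8.3480 = 58.6561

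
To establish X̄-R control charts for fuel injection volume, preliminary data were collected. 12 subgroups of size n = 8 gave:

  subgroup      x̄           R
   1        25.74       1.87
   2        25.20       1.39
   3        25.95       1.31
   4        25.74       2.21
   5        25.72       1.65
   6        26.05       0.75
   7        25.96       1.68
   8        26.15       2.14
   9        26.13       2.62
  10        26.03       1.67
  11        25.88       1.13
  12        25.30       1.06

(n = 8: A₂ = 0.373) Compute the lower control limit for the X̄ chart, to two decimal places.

25.22

X̄̄ = (25.74 + 25.20 + 25.95 + 25.74 + 25.72 + 26.05 + 25.96 + 26.15 + 26.13 + 26.03 + 25.88 + 25.30) / 12 = 309.8500 / 12 = 25.8208
R̄ = (1.87 + 1.39 + 1.31 + 2.21 + 1.65 + 0.75 + 1.68 + 2.14 + 2.62 + 1.67 + 1.13 + 1.06) / 12 = 19.4800 / 12 = 1.6233
LCL = X̄̄ − A₂·R̄ = 25.8208 − 0.373 × 1.6233 = 25.2153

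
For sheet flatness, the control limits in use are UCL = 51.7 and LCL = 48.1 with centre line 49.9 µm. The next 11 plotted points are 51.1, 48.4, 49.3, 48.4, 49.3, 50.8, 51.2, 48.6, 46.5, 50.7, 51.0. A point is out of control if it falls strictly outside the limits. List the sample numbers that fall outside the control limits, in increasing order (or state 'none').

9

Compare each point to [48.1, 51.7]: sample 9 = 46.5 < LCL.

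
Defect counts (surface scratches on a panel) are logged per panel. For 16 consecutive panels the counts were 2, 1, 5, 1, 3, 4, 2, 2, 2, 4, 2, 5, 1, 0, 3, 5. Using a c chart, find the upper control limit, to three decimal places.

7.486

c̄ = (2 + 1 + 5 + 1 + 3 + 4 + 2 + 2 + 2 + 4 + 2 + 5 + 1 + 0 + 3 + 5) / 16 = 42 / 16 = 2.6250
UCL = c̄ + 3√c̄ = 2.6250 + 3 × √2.6250 = 2.6250 + 3 × 1.6202 = 7.4856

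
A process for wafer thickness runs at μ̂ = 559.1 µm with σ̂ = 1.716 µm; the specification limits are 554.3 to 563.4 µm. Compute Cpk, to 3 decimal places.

0.835

Cpu = (USL − μ̂) / (3σ̂) = (563.4 − 559.1) / (3 × 1.716) = 0.8353; Cpl = (μ̂ − LSL) / (3σ̂) = (559.1 − 554.3) / (3 × 1.716) = 0.9324; Cpk = min(Cpu, Cpl) = 0.8353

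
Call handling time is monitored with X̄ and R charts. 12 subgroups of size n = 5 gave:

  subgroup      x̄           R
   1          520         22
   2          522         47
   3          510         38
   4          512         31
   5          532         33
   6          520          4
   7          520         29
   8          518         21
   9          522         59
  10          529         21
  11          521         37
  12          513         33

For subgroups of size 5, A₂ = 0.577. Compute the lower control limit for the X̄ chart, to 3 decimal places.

501.885

X̄̄ = (520 + 522 + 510 + 512 + 532 + 520 + 520 + 518 + 522 + 529 + 521 + 513) / 12 = 6239.0000 / 12 = 519.9167
R̄ = (22 + 47 + 38 + 31 + 33 + 4 + 29 + 21 + 59 + 21 + 37 + 33) / 12 = 375.0000 / 12 = 31.2500
LCL = X̄̄ − A₂·R̄ = 519.9167 − 0.577 × 31.2500 = 501.8854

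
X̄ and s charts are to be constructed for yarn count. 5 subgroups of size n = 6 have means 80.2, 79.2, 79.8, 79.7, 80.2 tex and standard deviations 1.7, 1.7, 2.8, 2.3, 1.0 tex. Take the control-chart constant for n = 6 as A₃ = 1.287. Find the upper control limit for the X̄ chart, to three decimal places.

82.265

X̄̄ = (80.2 + 79.2 + 79.8 + 79.7 + 80.2) / 5 = 79.8200
s̄ = (1.7 + 1.7 + 2.8 + 2.3 + 1.0) / 5 = 1.9000
UCL = X̄̄ + A₃·s̄ = 79.8200 + 1.287 × 1.9000 = 82.2653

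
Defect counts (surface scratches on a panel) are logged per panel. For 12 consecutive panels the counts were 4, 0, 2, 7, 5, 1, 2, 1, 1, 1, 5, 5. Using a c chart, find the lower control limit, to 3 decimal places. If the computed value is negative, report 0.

c̄ = (4 + 0 + 2 + 7 + 5 + 1 + 2 + 1 + 1 + 1 + 5 + 5) / 12 = 34 / 12 = 2.8333
LCL = c̄ − 3√c̄ = 2.8333 − 3 × 1.6833 = -2.2164 → 0 (cannot be negative)

0.000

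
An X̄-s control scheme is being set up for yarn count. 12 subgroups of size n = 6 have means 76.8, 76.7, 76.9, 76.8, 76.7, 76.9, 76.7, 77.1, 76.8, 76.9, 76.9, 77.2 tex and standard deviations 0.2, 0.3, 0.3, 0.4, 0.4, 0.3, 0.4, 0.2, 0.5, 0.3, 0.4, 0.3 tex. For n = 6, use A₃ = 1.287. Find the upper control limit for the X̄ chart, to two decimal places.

X̄̄ = (76.8 + 76.7 + 76.9 + 76.8 + 76.7 + 76.9 + 76.7 + 77.1 + 76.8 + 76.9 + 76.9 + 77.2) / 12 = 76.8667
s̄ = (0.2 + 0.3 + 0.3 + 0.4 + 0.4 + 0.3 + 0.4 + 0.2 + 0.5 + 0.3 + 0.4 + 0.3) / 12 = 0.3333
UCL = X̄̄ + A₃·s̄ = 76.8667 + 1.287 × 0.3333 = 77.2957

77.30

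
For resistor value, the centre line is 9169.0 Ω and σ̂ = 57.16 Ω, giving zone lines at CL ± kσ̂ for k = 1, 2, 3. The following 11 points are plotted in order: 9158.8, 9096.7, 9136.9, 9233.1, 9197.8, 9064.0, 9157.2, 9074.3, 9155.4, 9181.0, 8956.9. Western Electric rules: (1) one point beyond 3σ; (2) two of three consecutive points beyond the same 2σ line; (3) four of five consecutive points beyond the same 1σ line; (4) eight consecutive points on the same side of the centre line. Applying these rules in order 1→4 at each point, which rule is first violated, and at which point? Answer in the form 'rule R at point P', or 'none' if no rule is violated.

rule 1 at point 11

Zone of each point (C = within 1σ̂, B = 1σ̂–2σ̂, A = 2σ̂–3σ̂, * = beyond 3σ̂; sign = side of CL): 1:-C, 2:-B, 3:-C, 4:+B, 5:+C, 6:-B, 7:-C, 8:-B, 9:-C, 10:+C, 11:-*
Rule 1 (one point beyond the 3σ limits) is satisfied at point 11.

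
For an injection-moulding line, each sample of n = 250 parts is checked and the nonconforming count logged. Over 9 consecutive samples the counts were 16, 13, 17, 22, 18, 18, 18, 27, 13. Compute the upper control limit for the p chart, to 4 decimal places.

0.1210

p̄ = Σdᵢ / (k·n) = 162 / (9 × 250) = 0.07200
UCL = p̄ + 3·√(p̄(1−p̄)/n) = 0.07200 + 3 × √(0.07200×0.92800/250) = 0.07200 + 3 × 0.01635 = 0.12104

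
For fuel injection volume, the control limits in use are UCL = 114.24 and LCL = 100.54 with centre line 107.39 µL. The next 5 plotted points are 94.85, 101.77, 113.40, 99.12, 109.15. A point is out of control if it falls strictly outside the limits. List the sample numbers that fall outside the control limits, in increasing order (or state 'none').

1, 4

Compare each point to [100.54, 114.24]: sample 1 = 94.85 < LCL; sample 4 = 99.12 < LCL.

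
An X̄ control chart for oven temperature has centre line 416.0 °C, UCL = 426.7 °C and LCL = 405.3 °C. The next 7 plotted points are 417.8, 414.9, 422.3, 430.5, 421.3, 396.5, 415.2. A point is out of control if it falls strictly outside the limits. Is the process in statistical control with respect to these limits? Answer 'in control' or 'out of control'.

Compare each point to [405.3, 426.7]: sample 4 = 430.5 > UCL; sample 6 = 396.5 < LCL.

out of control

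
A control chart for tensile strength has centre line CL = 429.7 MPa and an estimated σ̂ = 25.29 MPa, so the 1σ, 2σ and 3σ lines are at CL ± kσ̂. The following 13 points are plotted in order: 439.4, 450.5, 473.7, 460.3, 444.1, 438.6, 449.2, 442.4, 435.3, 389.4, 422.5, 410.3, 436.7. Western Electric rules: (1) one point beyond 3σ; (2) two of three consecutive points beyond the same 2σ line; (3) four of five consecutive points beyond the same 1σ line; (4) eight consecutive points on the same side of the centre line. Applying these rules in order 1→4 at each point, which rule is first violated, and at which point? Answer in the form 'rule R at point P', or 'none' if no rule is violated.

Zone of each point (C = within 1σ̂, B = 1σ̂–2σ̂, A = 2σ̂–3σ̂, * = beyond 3σ̂; sign = side of CL): 1:+C, 2:+C, 3:+B, 4:+B, 5:+C, 6:+C, 7:+C, 8:+C, 9:+C, 10:-B, 11:-C, 12:-C, 13:+C
Rule 4 (eight consecutive points on the same side of the centre line) is satisfied at point 8.

rule 4 at point 8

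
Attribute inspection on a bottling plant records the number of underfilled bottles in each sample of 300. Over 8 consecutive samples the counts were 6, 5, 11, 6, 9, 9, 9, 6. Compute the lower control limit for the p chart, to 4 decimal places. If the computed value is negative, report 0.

p̄ = Σdᵢ / (k·n) = 61 / (8 × 300) = 0.02542
LCL = p̄ − 3·√(p̄(1−p̄)/n) = 0.02542 − 3 × 0.00909 = -0.00184 → 0 (negative, so LCL = 0)

0.0000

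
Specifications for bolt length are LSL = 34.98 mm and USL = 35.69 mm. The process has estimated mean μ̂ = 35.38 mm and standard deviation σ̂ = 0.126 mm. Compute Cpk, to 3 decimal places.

Cpu = (USL − μ̂) / (3σ̂) = (35.69 − 35.38) / (3 × 0.126) = 0.8201; Cpl = (μ̂ − LSL) / (3σ̂) = (35.38 − 34.98) / (3 × 0.126) = 1.0582; Cpk = min(Cpu, Cpl) = 0.8201

0.820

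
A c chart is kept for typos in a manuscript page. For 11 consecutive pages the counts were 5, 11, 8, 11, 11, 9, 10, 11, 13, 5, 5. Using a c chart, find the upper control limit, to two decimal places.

c̄ = (5 + 11 + 8 + 11 + 11 + 9 + 10 + 11 + 13 + 5 + 5) / 11 = 99 / 11 = 9.0000
UCL = c̄ + 3√c̄ = 9.0000 + 3 × √9.0000 = 9.0000 + 3 × 3.0000 = 18.0000

18.00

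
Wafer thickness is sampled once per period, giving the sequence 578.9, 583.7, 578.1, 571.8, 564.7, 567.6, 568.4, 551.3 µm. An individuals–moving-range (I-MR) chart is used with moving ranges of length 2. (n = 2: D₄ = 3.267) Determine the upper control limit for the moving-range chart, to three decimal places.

Moving ranges: 4.8, 5.6, 6.3, 7.1, 2.9, 0.8, 17.1; M̄R̄ = 44.6000 / 7 = 6.3714
UCL_MR = D₄·M̄R̄ = 3.267 × 6.3714 = 20.8155

20.815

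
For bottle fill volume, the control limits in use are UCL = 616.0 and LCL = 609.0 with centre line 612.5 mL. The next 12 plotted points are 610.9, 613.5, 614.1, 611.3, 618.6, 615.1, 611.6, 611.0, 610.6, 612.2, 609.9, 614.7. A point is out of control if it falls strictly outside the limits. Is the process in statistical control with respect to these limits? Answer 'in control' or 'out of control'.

Compare each point to [609.0, 616.0]: sample 5 = 618.6 > UCL.

out of control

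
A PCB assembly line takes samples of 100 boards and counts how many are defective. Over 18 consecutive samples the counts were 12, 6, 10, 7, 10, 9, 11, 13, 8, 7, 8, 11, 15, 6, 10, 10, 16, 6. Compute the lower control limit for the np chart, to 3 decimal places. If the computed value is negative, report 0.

p̄ = Σdᵢ / (k·n) = 175 / (18 × 100) = 0.09722
LCL = np̄ − 3·√(np̄(1−p̄)) = 9.7222 − 3 × 2.9626 = 0.8344

0.834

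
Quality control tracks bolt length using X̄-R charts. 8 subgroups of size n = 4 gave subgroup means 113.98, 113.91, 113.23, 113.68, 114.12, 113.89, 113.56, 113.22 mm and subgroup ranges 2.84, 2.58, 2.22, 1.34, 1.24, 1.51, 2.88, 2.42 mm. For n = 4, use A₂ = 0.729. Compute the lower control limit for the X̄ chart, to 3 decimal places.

112.147

X̄̄ = (113.98 + 113.91 + 113.23 + 113.68 + 114.12 + 113.89 + 113.56 + 113.22) / 8 = 909.5900 / 8 = 113.6988
R̄ = (2.84 + 2.58 + 2.22 + 1.34 + 1.24 + 1.51 + 2.88 + 2.42) / 8 = 17.0300 / 8 = 2.1288
LCL = X̄̄ − A₂·R̄ = 113.6988 − 0.729 × 2.1288 = 112.1469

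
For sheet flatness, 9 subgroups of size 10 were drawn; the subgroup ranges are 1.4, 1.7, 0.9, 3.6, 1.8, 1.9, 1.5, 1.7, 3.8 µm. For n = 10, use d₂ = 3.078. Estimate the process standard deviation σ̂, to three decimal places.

R̄ = (1.4 + 1.7 + 0.9 + 3.6 + 1.8 + 1.9 + 1.5 + 1.7 + 3.8) / 9 = 2.0333
σ̂ = R̄ / d₂ = 2.0333 / 3.078 = 0.6606

0.661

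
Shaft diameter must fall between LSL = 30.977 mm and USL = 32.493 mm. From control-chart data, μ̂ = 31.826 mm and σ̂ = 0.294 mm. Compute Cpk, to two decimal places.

Cpu = (USL − μ̂) / (3σ̂) = (32.493 − 31.826) / (3 × 0.294) = 0.7562; Cpl = (μ̂ − LSL) / (3σ̂) = (31.826 − 30.977) / (3 × 0.294) = 0.9626; Cpk = min(Cpu, Cpl) = 0.7562

0.76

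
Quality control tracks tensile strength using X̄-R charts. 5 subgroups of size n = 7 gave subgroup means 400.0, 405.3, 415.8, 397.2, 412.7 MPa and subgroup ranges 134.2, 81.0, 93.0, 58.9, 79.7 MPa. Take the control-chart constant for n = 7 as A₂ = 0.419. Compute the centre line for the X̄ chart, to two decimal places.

406.20

X̄̄ = (400.0 + 405.3 + 415.8 + 397.2 + 412.7) / 5 = 2031.0000 / 5 = 406.2000
CL = X̄̄ = 406.2000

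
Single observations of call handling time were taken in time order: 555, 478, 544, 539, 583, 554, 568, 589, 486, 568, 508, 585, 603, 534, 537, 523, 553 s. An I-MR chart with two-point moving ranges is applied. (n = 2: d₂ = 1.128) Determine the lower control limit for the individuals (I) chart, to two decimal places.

X̄ = (555 + 478 + 544 + 539 + 583 + 554 + 568 + 589 + 486 + 568 + 508 + 585 + 603 + 534 + 537 + 523 + 553) / 17 = 547.4706
Moving ranges: 77, 66, 5, 44, 29, 14, 21, 103, 82, 60, 77, 18, 69, 3, 14, 30; M̄R̄ = 712.0000 / 16 = 44.5000
LCL = X̄ − 3·M̄R̄/d₂ = 547.4706 − 3 × 44.5000 / 1.128 = 429.1195

429.12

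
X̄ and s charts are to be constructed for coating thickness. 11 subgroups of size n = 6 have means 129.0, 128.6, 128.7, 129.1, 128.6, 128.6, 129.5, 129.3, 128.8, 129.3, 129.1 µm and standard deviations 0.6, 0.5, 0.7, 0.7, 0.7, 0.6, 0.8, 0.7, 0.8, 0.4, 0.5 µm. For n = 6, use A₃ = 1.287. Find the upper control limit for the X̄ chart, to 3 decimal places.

X̄̄ = (129.0 + 128.6 + 128.7 + 129.1 + 128.6 + 128.6 + 129.5 + 129.3 + 128.8 + 129.3 + 129.1) / 11 = 128.9636
s̄ = (0.6 + 0.5 + 0.7 + 0.7 + 0.7 + 0.6 + 0.8 + 0.7 + 0.8 + 0.4 + 0.5) / 11 = 0.6364
UCL = X̄̄ + A₃·s̄ = 128.9636 + 1.287 × 0.6364 = 129.7826

129.783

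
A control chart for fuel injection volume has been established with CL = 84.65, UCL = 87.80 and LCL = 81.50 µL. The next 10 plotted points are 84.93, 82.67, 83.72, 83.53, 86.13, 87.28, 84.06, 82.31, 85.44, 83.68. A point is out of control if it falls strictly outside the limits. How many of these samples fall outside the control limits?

All 10 points lie within [81.50, 87.80].

0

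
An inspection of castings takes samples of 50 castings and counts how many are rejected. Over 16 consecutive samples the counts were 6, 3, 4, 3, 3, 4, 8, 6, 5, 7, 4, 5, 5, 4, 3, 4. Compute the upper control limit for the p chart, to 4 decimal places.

0.2154

p̄ = Σdᵢ / (k·n) = 74 / (16 × 50) = 0.09250
UCL = p̄ + 3·√(p̄(1−p̄)/n) = 0.09250 + 3 × √(0.09250×0.90750/50) = 0.09250 + 3 × 0.04097 = 0.21542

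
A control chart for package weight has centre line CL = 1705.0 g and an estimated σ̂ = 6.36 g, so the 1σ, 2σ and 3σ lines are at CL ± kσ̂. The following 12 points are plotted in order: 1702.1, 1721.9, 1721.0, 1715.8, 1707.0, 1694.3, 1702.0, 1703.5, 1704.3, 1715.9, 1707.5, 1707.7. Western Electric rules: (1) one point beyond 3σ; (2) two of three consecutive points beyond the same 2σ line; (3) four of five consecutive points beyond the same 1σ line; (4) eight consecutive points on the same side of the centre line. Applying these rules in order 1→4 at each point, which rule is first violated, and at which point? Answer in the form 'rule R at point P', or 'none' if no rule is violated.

rule 2 at point 3

Zone of each point (C = within 1σ̂, B = 1σ̂–2σ̂, A = 2σ̂–3σ̂, * = beyond 3σ̂; sign = side of CL): 1:-C, 2:+A, 3:+A, 4:+B, 5:+C, 6:-B, 7:-C, 8:-C, 9:-C, 10:+B, 11:+C, 12:+C
Rule 2 (two of three consecutive points beyond the same 2σ limit) is satisfied at point 3.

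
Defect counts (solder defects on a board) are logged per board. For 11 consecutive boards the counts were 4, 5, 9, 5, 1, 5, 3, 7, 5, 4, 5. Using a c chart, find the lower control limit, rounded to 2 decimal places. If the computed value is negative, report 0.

0.00

c̄ = (4 + 5 + 9 + 5 + 1 + 5 + 3 + 7 + 5 + 4 + 5) / 11 = 53 / 11 = 4.8182
LCL = c̄ − 3√c̄ = 4.8182 − 3 × 2.1950 = -1.7669 → 0 (cannot be negative)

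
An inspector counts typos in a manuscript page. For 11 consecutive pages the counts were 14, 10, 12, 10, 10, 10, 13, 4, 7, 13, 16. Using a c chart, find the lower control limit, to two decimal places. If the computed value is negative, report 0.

0.95

c̄ = (14 + 10 + 12 + 10 + 10 + 10 + 13 + 4 + 7 + 13 + 16) / 11 = 119 / 11 = 10.8182
LCL = c̄ − 3√c̄ = 10.8182 − 3 × 3.2891 = 0.9509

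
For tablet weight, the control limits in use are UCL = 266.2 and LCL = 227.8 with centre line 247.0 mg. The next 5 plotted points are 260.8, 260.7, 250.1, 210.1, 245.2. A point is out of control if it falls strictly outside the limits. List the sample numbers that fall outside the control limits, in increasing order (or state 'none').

Compare each point to [227.8, 266.2]: sample 4 = 210.1 < LCL.

4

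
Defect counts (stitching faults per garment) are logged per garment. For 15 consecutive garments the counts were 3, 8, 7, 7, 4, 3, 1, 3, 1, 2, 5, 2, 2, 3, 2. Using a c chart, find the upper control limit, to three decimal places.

9.172

c̄ = (3 + 8 + 7 + 7 + 4 + 3 + 1 + 3 + 1 + 2 + 5 + 2 + 2 + 3 + 2) / 15 = 53 / 15 = 3.5333
UCL = c̄ + 3√c̄ = 3.5333 + 3 × √3.5333 = 3.5333 + 3 × 1.8797 = 9.1725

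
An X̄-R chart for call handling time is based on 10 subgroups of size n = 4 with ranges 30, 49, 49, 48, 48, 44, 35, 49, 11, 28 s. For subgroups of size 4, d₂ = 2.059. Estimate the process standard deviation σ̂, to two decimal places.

R̄ = (30 + 49 + 49 + 48 + 48 + 44 + 35 + 49 + 11 + 28) / 10 = 39.1000
σ̂ = R̄ / d₂ = 39.1000 / 2.059 = 18.9898

18.99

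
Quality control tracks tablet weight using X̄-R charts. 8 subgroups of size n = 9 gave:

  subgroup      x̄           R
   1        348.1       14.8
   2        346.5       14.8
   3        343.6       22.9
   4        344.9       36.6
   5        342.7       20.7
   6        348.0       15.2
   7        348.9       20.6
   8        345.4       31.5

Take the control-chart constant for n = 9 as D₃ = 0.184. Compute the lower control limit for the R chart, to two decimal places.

4.07

R̄ = (14.8 + 14.8 + 22.9 + 36.6 + 20.7 + 15.2 + 20.6 + 31.5) / 8 = 177.1000 / 8 = 22.1375
LCL_R = D₃·R̄ = 0.184 × 22.1375 = 4.0733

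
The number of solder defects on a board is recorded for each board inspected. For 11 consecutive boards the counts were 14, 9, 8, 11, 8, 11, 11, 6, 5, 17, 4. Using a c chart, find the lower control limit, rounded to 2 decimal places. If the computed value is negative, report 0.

c̄ = (14 + 9 + 8 + 11 + 8 + 11 + 11 + 6 + 5 + 17 + 4) / 11 = 104 / 11 = 9.4545
LCL = c̄ − 3√c̄ = 9.4545 − 3 × 3.0748 = 0.2301

0.23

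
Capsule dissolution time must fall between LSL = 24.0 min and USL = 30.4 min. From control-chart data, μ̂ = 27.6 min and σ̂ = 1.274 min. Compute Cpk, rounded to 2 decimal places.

Cpu = (USL − μ̂) / (3σ̂) = (30.4 − 27.6) / (3 × 1.274) = 0.7326; Cpl = (μ̂ − LSL) / (3σ̂) = (27.6 − 24.0) / (3 × 1.274) = 0.9419; Cpk = min(Cpu, Cpl) = 0.7326

0.73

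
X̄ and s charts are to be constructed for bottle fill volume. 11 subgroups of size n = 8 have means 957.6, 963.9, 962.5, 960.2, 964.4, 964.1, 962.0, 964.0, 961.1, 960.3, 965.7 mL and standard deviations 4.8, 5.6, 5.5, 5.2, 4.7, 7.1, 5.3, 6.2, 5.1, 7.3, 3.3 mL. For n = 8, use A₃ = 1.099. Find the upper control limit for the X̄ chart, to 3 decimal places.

X̄̄ = (957.6 + 963.9 + 962.5 + 960.2 + 964.4 + 964.1 + 962.0 + 964.0 + 961.1 + 960.3 + 965.7) / 11 = 962.3455
s̄ = (4.8 + 5.6 + 5.5 + 5.2 + 4.7 + 7.1 + 5.3 + 6.2 + 5.1 + 7.3 + 3.3) / 11 = 5.4636
UCL = X̄̄ + A₃·s̄ = 962.3455 + 1.099 × 5.4636 = 968.3500

968.350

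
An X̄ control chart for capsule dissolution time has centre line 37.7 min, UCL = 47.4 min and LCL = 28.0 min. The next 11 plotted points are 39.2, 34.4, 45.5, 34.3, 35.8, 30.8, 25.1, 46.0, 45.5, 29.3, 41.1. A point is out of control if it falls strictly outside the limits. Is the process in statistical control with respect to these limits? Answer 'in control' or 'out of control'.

Compare each point to [28.0, 47.4]: sample 7 = 25.1 < LCL.

out of control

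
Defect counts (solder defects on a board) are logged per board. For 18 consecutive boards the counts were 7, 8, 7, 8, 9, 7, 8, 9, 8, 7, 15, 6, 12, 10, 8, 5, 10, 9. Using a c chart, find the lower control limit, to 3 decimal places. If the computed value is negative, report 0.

0.000

c̄ = (7 + 8 + 7 + 8 + 9 + 7 + 8 + 9 + 8 + 7 + 15 + 6 + 12 + 10 + 8 + 5 + 10 + 9) / 18 = 153 / 18 = 8.5000
LCL = c̄ − 3√c̄ = 8.5000 − 3 × 2.9155 = -0.2464 → 0 (cannot be negative)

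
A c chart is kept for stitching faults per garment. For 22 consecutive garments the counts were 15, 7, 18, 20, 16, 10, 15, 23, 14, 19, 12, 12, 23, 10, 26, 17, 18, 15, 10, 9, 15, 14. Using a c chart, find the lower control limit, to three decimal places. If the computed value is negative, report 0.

3.605

c̄ = (15 + 7 + 18 + 20 + 16 + 10 + 15 + 23 + 14 + 19 + 12 + 12 + 23 + 10 + 26 + 17 + 18 + 15 + 10 + 9 + 15 + 14) / 22 = 338 / 22 = 15.3636
LCL = c̄ − 3√c̄ = 15.3636 − 3 × 3.9196 = 3.6047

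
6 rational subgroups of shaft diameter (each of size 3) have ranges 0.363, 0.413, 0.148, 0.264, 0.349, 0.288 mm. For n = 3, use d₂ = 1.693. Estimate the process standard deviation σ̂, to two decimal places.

0.18

R̄ = (0.363 + 0.413 + 0.148 + 0.264 + 0.349 + 0.288) / 6 = 0.3042
σ̂ = R̄ / d₂ = 0.3042 / 1.693 = 0.1797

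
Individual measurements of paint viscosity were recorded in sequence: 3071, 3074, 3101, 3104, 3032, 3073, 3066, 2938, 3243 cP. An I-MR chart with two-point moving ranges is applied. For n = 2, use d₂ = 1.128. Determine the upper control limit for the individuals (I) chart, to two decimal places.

3272.81

X̄ = (3071 + 3074 + 3101 + 3104 + 3032 + 3073 + 3066 + 2938 + 3243) / 9 = 3078.0000
Moving ranges: 3, 27, 3, 72, 41, 7, 128, 305; M̄R̄ = 586.0000 / 8 = 73.2500
UCL = X̄ + 3·M̄R̄/d₂ = 3078.0000 + 3 × 73.2500 / 1.128 = 3272.8138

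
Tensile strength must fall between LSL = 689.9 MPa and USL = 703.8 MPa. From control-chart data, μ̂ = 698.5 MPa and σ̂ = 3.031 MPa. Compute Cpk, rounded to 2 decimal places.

Cpu = (USL − μ̂) / (3σ̂) = (703.8 − 698.5) / (3 × 3.031) = 0.5829; Cpl = (μ̂ − LSL) / (3σ̂) = (698.5 − 689.9) / (3 × 3.031) = 0.9458; Cpk = min(Cpu, Cpl) = 0.5829

0.58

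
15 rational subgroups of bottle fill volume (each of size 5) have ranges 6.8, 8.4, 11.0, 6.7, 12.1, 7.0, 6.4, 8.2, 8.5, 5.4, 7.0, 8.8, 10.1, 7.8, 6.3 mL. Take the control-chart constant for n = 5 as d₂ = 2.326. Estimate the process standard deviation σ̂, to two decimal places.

R̄ = (6.8 + 8.4 + 11.0 + 6.7 + 12.1 + 7.0 + 6.4 + 8.2 + 8.5 + 5.4 + 7.0 + 8.8 + 10.1 + 7.8 + 6.3) / 15 = 8.0333
σ̂ = R̄ / d₂ = 8.0333 / 2.326 = 3.4537

3.45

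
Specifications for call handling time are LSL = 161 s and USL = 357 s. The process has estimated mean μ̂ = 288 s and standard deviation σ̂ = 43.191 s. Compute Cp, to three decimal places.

0.756

Cp = (USL − LSL) / (6σ̂) = (357 − 161) / (6 × 43.191) = 196.0000 / 259.1460 = 0.7563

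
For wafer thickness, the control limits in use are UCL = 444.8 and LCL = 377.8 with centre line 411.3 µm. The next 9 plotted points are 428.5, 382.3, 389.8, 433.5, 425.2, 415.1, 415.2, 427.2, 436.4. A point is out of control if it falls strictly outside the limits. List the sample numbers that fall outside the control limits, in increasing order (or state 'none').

none

All 9 points lie within [377.8, 444.8].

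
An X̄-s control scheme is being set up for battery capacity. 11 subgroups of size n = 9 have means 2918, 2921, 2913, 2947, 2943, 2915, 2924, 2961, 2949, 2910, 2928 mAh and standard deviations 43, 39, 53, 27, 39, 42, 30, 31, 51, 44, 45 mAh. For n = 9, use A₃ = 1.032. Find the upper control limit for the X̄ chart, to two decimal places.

X̄̄ = (2918 + 2921 + 2913 + 2947 + 2943 + 2915 + 2924 + 2961 + 2949 + 2910 + 2928) / 11 = 2929.9091
s̄ = (43 + 39 + 53 + 27 + 39 + 42 + 30 + 31 + 51 + 44 + 45) / 11 = 40.3636
UCL = X̄̄ + A₃·s̄ = 2929.9091 + 1.032 × 40.3636 = 2971.5644

2971.56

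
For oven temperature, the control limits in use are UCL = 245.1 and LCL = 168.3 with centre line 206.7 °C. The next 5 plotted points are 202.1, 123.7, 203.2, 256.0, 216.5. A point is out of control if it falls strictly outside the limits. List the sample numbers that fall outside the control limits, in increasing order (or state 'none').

2, 4

Compare each point to [168.3, 245.1]: sample 2 = 123.7 < LCL; sample 4 = 256.0 > UCL.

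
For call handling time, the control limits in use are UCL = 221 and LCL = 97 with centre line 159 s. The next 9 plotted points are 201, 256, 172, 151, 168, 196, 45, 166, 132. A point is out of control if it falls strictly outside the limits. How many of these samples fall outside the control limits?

Compare each point to [97, 221]: sample 2 = 256 > UCL; sample 7 = 45 < LCL.

2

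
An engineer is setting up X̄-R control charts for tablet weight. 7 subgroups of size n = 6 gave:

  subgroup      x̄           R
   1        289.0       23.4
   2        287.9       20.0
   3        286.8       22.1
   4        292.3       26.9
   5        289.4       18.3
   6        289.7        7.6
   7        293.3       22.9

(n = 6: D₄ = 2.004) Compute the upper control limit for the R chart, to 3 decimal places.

R̄ = (23.4 + 20.0 + 22.1 + 26.9 + 18.3 + 7.6 + 22.9) / 7 = 141.2000 / 7 = 20.1714
UCL_R = D₄·R̄ = 2.004 × 20.1714 = 40.4235

40.424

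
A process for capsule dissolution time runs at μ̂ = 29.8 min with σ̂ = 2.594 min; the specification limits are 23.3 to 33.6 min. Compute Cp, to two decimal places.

Cp = (USL − LSL) / (6σ̂) = (33.6 − 23.3) / (6 × 2.594) = 10.3000 / 15.5640 = 0.6618

0.66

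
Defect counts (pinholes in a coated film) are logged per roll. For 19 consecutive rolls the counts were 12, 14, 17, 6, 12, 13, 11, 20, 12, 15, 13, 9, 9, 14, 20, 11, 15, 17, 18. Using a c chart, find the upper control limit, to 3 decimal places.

c̄ = (12 + 14 + 17 + 6 + 12 + 13 + 11 + 20 + 12 + 15 + 13 + 9 + 9 + 14 + 20 + 11 + 15 + 17 + 18) / 19 = 258 / 19 = 13.5789
UCL = c̄ + 3√c̄ = 13.5789 + 3 × √13.5789 = 13.5789 + 3 × 3.6850 = 24.6338

24.634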